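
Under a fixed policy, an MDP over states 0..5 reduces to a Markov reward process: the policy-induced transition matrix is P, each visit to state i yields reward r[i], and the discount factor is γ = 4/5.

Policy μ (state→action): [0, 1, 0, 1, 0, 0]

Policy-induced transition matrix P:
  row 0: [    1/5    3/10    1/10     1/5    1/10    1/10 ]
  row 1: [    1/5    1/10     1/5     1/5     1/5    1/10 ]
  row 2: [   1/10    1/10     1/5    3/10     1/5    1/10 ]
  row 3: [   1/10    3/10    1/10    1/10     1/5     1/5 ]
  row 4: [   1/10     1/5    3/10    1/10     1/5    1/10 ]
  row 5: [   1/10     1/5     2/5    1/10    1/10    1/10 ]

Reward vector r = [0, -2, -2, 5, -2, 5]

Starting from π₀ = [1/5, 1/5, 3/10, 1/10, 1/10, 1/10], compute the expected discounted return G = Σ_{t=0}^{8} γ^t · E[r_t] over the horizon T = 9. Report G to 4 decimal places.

t=0: π = [0.2000, 0.2000, 0.3000, 0.1000, 0.1000, 0.1000], E[r] = -0.2000, γ^t·E[r] = -0.200000, running G = -0.200000
t=1: π = [0.1400, 0.1800, 0.2000, 0.2000, 0.1700, 0.1100], E[r] = 0.4500, γ^t·E[r] = 0.360000, running G = 0.160000
t=2: π = [0.1320, 0.1960, 0.2050, 0.1720, 0.1750, 0.1200], E[r] = 0.3080, γ^t·E[r] = 0.197120, running G = 0.357120
t=3: π = [0.1328, 0.1903, 0.2111, 0.1738, 0.1748, 0.1172], E[r] = 0.3026, γ^t·E[r] = 0.154931, running G = 0.512051
t=4: π = [0.1323, 0.1905, 0.2103, 0.1745, 0.1750, 0.1174], E[r] = 0.3080, γ^t·E[r] = 0.126153, running G = 0.638204
t=5: π = [0.1323, 0.1906, 0.2103, 0.1743, 0.1750, 0.1175], E[r] = 0.3071, γ^t·E[r] = 0.100625, running G = 0.738829
t=6: π = [0.1323, 0.1906, 0.2103, 0.1743, 0.1750, 0.1174], E[r] = 0.3070, γ^t·E[r] = 0.080490, running G = 0.819318
t=7: π = [0.1323, 0.1906, 0.2103, 0.1744, 0.1750, 0.1174], E[r] = 0.3071, γ^t·E[r] = 0.064400, running G = 0.883718
t=8: π = [0.1323, 0.1906, 0.2103, 0.1744, 0.1750, 0.1174], E[r] = 0.3071, γ^t·E[r] = 0.051519, running G = 0.935237

G = 0.9352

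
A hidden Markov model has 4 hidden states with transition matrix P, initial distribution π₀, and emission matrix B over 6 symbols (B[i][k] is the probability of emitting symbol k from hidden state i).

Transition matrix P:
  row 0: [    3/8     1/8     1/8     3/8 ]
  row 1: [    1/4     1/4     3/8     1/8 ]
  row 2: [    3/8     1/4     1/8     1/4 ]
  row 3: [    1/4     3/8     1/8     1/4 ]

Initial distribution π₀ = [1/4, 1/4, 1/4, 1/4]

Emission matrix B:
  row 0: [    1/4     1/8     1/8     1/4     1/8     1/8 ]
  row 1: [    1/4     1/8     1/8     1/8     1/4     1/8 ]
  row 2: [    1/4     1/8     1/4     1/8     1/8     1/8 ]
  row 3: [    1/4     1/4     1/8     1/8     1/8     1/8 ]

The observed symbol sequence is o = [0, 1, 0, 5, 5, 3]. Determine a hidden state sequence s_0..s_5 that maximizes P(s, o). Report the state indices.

t=0: δ = [6.250e-02, 6.250e-02, 6.250e-02, 6.250e-02]  (obs o_0=0)
t=1: δ = [2.930e-03, 2.930e-03, 2.930e-03, 5.859e-03]  ψ = [0, 3, 1, 0]  (obs o_1=1)
t=2: δ = [3.662e-04, 5.493e-04, 2.747e-04, 3.662e-04]  ψ = [3, 3, 1, 3]  (obs o_2=0)
t=3: δ = [1.717e-05, 1.717e-05, 2.575e-05, 1.717e-05]  ψ = [0, 1, 1, 0]  (obs o_3=5)
t=4: δ = [1.207e-06, 8.047e-07, 8.047e-07, 8.047e-07]  ψ = [2, 2, 1, 0]  (obs o_4=5)
t=5: δ = [1.132e-07, 3.772e-08, 3.772e-08, 5.658e-08]  ψ = [0, 3, 1, 0]  (obs o_5=3)
backtrack: best end state = 0; path = [0, 3, 1, 2, 0, 0]

path = [0, 3, 1, 2, 0, 0]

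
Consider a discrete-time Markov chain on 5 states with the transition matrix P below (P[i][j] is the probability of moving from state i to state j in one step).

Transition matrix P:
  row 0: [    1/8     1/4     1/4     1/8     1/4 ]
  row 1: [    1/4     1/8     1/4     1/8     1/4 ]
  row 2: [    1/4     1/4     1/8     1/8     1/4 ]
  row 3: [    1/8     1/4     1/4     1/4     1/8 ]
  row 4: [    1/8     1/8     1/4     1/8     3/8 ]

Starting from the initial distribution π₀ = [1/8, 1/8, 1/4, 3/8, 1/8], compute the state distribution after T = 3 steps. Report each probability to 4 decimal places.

t=0: π = [0.1250, 0.1250, 0.2500, 0.3750, 0.1250]
t=1: π = [0.1719, 0.2188, 0.2188, 0.1719, 0.2188]
t=2: π = [0.1797, 0.1953, 0.2227, 0.1465, 0.2559]
t=3: π = [0.1772, 0.1936, 0.2222, 0.1433, 0.2637]

π = [0.1772, 0.1936, 0.2222, 0.1433, 0.2637]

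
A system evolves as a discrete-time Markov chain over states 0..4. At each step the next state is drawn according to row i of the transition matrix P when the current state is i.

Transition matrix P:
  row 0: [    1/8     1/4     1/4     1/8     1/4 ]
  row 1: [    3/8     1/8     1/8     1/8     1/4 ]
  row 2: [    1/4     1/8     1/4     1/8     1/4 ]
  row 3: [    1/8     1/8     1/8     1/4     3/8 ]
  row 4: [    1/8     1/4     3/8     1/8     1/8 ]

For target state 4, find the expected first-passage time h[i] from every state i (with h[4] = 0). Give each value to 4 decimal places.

First-step conditioning: h[4] = 0; for i ≠ 4, h[i] = 1 + Σ_k P[i][k]·h[k].
  h[0] = 1 + 1/8·h[0] + 1/4·h[1] + 1/4·h[2] + 1/8·h[3]
  h[1] = 1 + 3/8·h[0] + 1/8·h[1] + 1/8·h[2] + 1/8·h[3]
  h[2] = 1 + 1/4·h[0] + 1/8·h[1] + 1/4·h[2] + 1/8·h[3]
  h[3] = 1 + 1/8·h[0] + 1/8·h[1] + 1/8·h[2] + 1/4·h[3]
Solving the 4×4 linear system over states ≠ 4 gives exactly h = [56/15, 56/15, 56/15, 16/5, 0] (h[4] = 0 is the target).

h = [3.7333, 3.7333, 3.7333, 3.2000, 0.0000]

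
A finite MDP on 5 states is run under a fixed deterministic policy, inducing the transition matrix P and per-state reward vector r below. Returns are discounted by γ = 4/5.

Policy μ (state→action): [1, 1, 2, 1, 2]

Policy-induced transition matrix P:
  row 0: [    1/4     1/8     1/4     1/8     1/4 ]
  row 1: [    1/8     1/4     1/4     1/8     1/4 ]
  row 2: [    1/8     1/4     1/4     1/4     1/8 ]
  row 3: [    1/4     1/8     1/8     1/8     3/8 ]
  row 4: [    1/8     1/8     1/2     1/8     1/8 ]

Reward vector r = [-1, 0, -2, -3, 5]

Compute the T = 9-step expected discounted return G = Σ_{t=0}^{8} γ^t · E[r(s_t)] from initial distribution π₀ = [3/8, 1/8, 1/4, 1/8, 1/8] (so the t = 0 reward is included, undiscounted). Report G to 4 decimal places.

G = -1.1261

t=0: π = [0.3750, 0.1250, 0.2500, 0.1250, 0.1250], E[r] = -0.6250, γ^t·E[r] = -0.625000, running G = -0.625000
t=1: π = [0.1875, 0.1719, 0.2656, 0.1563, 0.2188], E[r] = -0.0938, γ^t·E[r] = -0.075000, running G = -0.700000
t=2: π = [0.1680, 0.1797, 0.2852, 0.1582, 0.2090], E[r] = -0.1680, γ^t·E[r] = -0.107500, running G = -0.807500
t=3: π = [0.1658, 0.1831, 0.2825, 0.1606, 0.2080], E[r] = -0.1726, γ^t·E[r] = -0.088375, running G = -0.895875
t=4: π = [0.1658, 0.1832, 0.2819, 0.1603, 0.2088], E[r] = -0.1667, γ^t·E[r] = -0.068288, running G = -0.964163
t=5: π = [0.1658, 0.1831, 0.2822, 0.1602, 0.2087], E[r] = -0.1673, γ^t·E[r] = -0.054815, running G = -1.018978
t=6: π = [0.1658, 0.1832, 0.2821, 0.1603, 0.2087], E[r] = -0.1675, γ^t·E[r] = -0.043905, running G = -1.062883
t=7: π = [0.1658, 0.1832, 0.2821, 0.1603, 0.2087], E[r] = -0.1674, γ^t·E[r] = -0.035110, running G = -1.097993
t=8: π = [0.1658, 0.1832, 0.2821, 0.1603, 0.2087], E[r] = -0.1674, γ^t·E[r] = -0.028088, running G = -1.126081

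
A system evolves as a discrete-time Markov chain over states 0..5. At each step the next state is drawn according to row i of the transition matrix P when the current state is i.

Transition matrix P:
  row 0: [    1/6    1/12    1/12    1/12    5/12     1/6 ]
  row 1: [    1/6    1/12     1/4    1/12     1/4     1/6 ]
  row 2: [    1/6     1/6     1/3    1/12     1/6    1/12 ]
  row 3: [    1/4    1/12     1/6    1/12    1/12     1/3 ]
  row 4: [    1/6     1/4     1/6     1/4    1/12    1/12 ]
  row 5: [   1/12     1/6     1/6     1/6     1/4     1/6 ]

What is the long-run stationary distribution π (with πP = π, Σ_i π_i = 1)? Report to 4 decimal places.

Balance equations π_j = Σ_i π_i·P[i][j]:
  π_0 = 1/6·π_0 + 1/6·π_1 + 1/6·π_2 + 1/4·π_3 + 1/6·π_4 + 1/12·π_5
  π_1 = 1/12·π_0 + 1/12·π_1 + 1/6·π_2 + 1/12·π_3 + 1/4·π_4 + 1/6·π_5
  π_2 = 1/12·π_0 + 1/4·π_1 + 1/3·π_2 + 1/6·π_3 + 1/6·π_4 + 1/6·π_5
  π_3 = 1/12·π_0 + 1/12·π_1 + 1/12·π_2 + 1/12·π_3 + 1/4·π_4 + 1/6·π_5
  π_4 = 5/12·π_0 + 1/4·π_1 + 1/6·π_2 + 1/12·π_3 + 1/12·π_4 + 1/4·π_5
  normalize: π_0 + π_1 + π_2 + π_3 + π_4 + π_5 = 1
Solving the linear system gives exactly π = [6209/37714, 5541/37714, 3738/18857, 2459/18857, 3866/18857, 2919/18857].

π = [0.1646, 0.1469, 0.1982, 0.1304, 0.2050, 0.1548]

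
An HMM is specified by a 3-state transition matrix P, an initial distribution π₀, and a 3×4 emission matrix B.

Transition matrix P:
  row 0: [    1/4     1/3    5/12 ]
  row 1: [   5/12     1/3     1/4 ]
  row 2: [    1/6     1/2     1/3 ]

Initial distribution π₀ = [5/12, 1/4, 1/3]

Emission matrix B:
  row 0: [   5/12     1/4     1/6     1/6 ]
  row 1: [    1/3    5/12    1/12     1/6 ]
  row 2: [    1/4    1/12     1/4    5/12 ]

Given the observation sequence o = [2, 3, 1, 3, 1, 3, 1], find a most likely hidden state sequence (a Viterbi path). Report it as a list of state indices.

t=0: δ = [6.944e-02, 2.083e-02, 8.333e-02]  (obs o_0=2)
t=1: δ = [2.894e-03, 6.944e-03, 1.206e-02]  ψ = [0, 2, 0]  (obs o_1=3)
t=2: δ = [7.234e-04, 2.512e-03, 3.349e-04]  ψ = [1, 2, 2]  (obs o_2=1)
t=3: δ = [1.744e-04, 1.395e-04, 2.616e-04]  ψ = [1, 1, 1]  (obs o_3=3)
t=4: δ = [1.454e-05, 5.451e-05, 7.268e-06]  ψ = [1, 2, 2]  (obs o_4=1)
t=5: δ = [3.785e-06, 3.028e-06, 5.678e-06]  ψ = [1, 1, 1]  (obs o_5=3)
t=6: δ = [3.154e-07, 1.183e-06, 1.577e-07]  ψ = [1, 2, 2]  (obs o_6=1)
backtrack: best end state = 1; path = [0, 2, 1, 2, 1, 2, 1]

path = [0, 2, 1, 2, 1, 2, 1]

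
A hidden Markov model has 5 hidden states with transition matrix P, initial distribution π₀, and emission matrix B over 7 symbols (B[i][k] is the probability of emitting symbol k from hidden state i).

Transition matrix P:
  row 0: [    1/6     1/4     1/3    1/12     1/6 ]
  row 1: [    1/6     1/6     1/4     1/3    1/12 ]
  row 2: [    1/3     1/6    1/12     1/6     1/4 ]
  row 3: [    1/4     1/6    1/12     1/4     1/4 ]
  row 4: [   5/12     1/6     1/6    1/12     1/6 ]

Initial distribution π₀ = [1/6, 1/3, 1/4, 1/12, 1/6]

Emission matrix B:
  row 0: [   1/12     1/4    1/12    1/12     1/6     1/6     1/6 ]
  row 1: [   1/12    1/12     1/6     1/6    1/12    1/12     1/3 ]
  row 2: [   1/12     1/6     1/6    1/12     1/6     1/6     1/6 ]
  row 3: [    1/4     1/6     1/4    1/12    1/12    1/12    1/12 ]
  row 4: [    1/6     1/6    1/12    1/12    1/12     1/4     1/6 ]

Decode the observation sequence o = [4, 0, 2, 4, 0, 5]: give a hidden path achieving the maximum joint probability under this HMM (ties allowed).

t=0: δ = [2.778e-02, 2.778e-02, 4.167e-02, 6.944e-03, 1.389e-02]  (obs o_0=4)
t=1: δ = [1.157e-03, 5.787e-04, 7.716e-04, 2.315e-03, 1.736e-03]  ψ = [2, 0, 0, 1, 2]  (obs o_1=0)
t=2: δ = [6.028e-05, 6.430e-05, 6.430e-05, 1.447e-04, 4.823e-05]  ψ = [4, 3, 0, 3, 3]  (obs o_2=2)
t=3: δ = [6.028e-06, 2.009e-06, 3.349e-06, 3.014e-06, 3.014e-06]  ψ = [3, 3, 0, 3, 3]  (obs o_3=4)
t=4: δ = [1.047e-07, 1.256e-07, 1.674e-07, 1.884e-07, 1.674e-07]  ψ = [4, 0, 0, 3, 0]  (obs o_4=0)
t=5: δ = [1.163e-08, 2.616e-09, 5.814e-09, 3.925e-09, 1.177e-08]  ψ = [4, 3, 0, 3, 3]  (obs o_5=5)
backtrack: best end state = 4; path = [1, 3, 3, 3, 3, 4]

path = [1, 3, 3, 3, 3, 4]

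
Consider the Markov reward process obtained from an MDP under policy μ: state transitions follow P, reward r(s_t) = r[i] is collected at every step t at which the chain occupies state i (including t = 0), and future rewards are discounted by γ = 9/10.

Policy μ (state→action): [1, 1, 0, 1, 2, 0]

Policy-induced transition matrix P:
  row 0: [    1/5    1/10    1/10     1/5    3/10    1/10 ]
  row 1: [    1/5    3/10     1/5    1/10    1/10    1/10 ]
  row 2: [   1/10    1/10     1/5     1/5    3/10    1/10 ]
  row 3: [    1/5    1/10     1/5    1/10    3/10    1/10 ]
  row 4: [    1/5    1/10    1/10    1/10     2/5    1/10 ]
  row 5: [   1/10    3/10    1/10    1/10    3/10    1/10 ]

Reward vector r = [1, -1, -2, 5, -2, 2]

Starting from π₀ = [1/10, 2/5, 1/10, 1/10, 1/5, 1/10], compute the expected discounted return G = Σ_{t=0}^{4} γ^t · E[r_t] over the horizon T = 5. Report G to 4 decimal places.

t=0: π = [0.1000, 0.4000, 0.1000, 0.1000, 0.2000, 0.1000], E[r] = -0.2000, γ^t·E[r] = -0.200000, running G = -0.200000
t=1: π = [0.1800, 0.2000, 0.1600, 0.1200, 0.2400, 0.1000], E[r] = -0.0200, γ^t·E[r] = -0.018000, running G = -0.218000
t=2: π = [0.1740, 0.1600, 0.1480, 0.1340, 0.2840, 0.1000], E[r] = 0.0200, γ^t·E[r] = 0.016200, running G = -0.201800
t=3: π = [0.1752, 0.1520, 0.1442, 0.1322, 0.2964, 0.1000], E[r] = 0.0030, γ^t·E[r] = 0.002187, running G = -0.199613
t=4: π = [0.1756, 0.1504, 0.1428, 0.1319, 0.2992, 0.1000], E[r] = 0.0007, γ^t·E[r] = 0.000472, running G = -0.199141

G = -0.1991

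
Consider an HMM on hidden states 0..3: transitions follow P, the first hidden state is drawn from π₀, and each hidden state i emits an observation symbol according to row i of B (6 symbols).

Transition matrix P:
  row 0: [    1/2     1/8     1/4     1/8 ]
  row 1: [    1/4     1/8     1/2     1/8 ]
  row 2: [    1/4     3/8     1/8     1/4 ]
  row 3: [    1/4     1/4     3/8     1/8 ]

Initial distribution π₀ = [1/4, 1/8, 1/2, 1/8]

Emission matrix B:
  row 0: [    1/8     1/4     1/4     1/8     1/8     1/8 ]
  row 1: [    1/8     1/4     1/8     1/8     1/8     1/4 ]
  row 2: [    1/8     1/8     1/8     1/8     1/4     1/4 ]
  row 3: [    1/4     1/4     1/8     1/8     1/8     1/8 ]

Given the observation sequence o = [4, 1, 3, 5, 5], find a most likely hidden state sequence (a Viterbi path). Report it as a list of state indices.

t=0: δ = [3.125e-02, 1.562e-02, 1.250e-01, 1.562e-02]  (obs o_0=4)
t=1: δ = [7.812e-03, 1.172e-02, 1.953e-03, 7.812e-03]  ψ = [2, 2, 2, 2]  (obs o_1=1)
t=2: δ = [4.883e-04, 2.441e-04, 7.324e-04, 1.831e-04]  ψ = [0, 3, 1, 1]  (obs o_2=3)
t=3: δ = [3.052e-05, 6.866e-05, 3.052e-05, 2.289e-05]  ψ = [0, 2, 0, 2]  (obs o_3=5)
t=4: δ = [2.146e-06, 2.861e-06, 8.583e-06, 1.073e-06]  ψ = [1, 2, 1, 1]  (obs o_4=5)
backtrack: best end state = 2; path = [2, 1, 2, 1, 2]

path = [2, 1, 2, 1, 2]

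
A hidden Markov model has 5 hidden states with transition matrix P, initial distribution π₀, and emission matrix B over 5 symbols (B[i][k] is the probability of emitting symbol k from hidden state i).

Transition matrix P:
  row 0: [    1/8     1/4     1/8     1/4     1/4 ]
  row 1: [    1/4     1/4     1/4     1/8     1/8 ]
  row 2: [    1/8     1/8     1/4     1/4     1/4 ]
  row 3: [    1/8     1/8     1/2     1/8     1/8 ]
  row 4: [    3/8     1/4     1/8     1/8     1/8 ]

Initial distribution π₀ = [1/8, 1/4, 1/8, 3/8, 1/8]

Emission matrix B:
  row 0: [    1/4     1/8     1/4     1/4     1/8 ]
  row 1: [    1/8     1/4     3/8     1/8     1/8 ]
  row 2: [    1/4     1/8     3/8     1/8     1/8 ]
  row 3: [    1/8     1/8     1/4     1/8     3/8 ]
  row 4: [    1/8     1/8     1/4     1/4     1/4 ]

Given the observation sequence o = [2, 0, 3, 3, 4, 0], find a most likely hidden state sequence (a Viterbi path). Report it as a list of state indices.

t=0: δ = [3.125e-02, 9.375e-02, 4.688e-02, 9.375e-02, 3.125e-02]  (obs o_0=2)
t=1: δ = [5.859e-03, 2.930e-03, 1.172e-02, 1.465e-03, 1.465e-03]  ψ = [1, 1, 3, 1, 1]  (obs o_1=0)
t=2: δ = [3.662e-04, 1.831e-04, 3.662e-04, 3.662e-04, 7.324e-04]  ψ = [2, 0, 2, 2, 2]  (obs o_2=3)
t=3: δ = [6.866e-05, 2.289e-05, 2.289e-05, 1.144e-05, 2.289e-05]  ψ = [4, 4, 3, 0, 0]  (obs o_3=3)
t=4: δ = [1.073e-06, 2.146e-06, 1.073e-06, 6.437e-06, 4.292e-06]  ψ = [0, 0, 0, 0, 0]  (obs o_4=4)
t=5: δ = [4.023e-07, 1.341e-07, 8.047e-07, 1.006e-07, 1.006e-07]  ψ = [4, 4, 3, 3, 3]  (obs o_5=0)
backtrack: best end state = 2; path = [3, 2, 4, 0, 3, 2]

path = [3, 2, 4, 0, 3, 2]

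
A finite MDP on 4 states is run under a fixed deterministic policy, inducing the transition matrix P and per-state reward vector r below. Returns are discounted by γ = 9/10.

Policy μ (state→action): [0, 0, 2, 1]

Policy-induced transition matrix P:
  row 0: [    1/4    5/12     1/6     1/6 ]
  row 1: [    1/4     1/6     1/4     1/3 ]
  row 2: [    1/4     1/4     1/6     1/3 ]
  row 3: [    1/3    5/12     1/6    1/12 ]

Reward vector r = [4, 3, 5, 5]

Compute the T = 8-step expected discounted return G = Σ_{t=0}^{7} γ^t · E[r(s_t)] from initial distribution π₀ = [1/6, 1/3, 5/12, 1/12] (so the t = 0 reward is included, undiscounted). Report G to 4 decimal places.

G = 23.5620

t=0: π = [0.1667, 0.3333, 0.4167, 0.0833], E[r] = 4.1667, γ^t·E[r] = 4.166667, running G = 4.166667
t=1: π = [0.2569, 0.2639, 0.1944, 0.2847], E[r] = 4.2153, γ^t·E[r] = 3.793750, running G = 7.960417
t=2: π = [0.2737, 0.3183, 0.1887, 0.2193], E[r] = 4.0897, γ^t·E[r] = 3.312656, running G = 11.273073
t=3: π = [0.2683, 0.3057, 0.1932, 0.2329], E[r] = 4.1204, γ^t·E[r] = 3.003785, running G = 14.276858
t=4: π = [0.2694, 0.3081, 0.1921, 0.2304], E[r] = 4.1145, γ^t·E[r] = 2.699512, running G = 16.976370
t=5: π = [0.2692, 0.3076, 0.1923, 0.2308], E[r] = 4.1155, γ^t·E[r] = 2.430185, running G = 19.406556
t=6: π = [0.2692, 0.3077, 0.1923, 0.2308], E[r] = 4.1154, γ^t·E[r] = 2.187070, running G = 21.593626
t=7: π = [0.2692, 0.3077, 0.1923, 0.2308], E[r] = 4.1154, γ^t·E[r] = 1.968378, running G = 23.562004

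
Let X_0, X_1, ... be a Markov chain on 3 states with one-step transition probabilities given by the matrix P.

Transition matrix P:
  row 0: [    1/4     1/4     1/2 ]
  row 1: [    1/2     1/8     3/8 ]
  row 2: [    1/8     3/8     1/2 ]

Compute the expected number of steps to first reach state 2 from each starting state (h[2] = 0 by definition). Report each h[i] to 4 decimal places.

h = [2.1176, 2.3529, 0.0000]

First-step conditioning: h[2] = 0; for i ≠ 2, h[i] = 1 + Σ_k P[i][k]·h[k].
  h[0] = 1 + 1/4·h[0] + 1/4·h[1]
  h[1] = 1 + 1/2·h[0] + 1/8·h[1]
Solving the 2×2 linear system over states ≠ 2 gives exactly h = [36/17, 40/17, 0] (h[2] = 0 is the target).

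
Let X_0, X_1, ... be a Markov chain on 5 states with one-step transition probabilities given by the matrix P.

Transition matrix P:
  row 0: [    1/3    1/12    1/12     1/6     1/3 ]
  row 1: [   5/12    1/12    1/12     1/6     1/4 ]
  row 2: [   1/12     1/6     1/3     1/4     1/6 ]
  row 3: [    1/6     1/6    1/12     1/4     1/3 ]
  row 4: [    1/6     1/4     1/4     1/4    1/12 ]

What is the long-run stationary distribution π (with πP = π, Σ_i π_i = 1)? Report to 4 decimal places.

π = [0.2299, 0.1542, 0.1632, 0.2180, 0.2346]

Balance equations π_j = Σ_i π_i·P[i][j]:
  π_0 = 1/3·π_0 + 5/12·π_1 + 1/12·π_2 + 1/6·π_3 + 1/6·π_4
  π_1 = 1/12·π_0 + 1/12·π_1 + 1/6·π_2 + 1/6·π_3 + 1/4·π_4
  π_2 = 1/12·π_0 + 1/12·π_1 + 1/3·π_2 + 1/12·π_3 + 1/4·π_4
  π_3 = 1/6·π_0 + 1/6·π_1 + 1/4·π_2 + 1/4·π_3 + 1/4·π_4
  normalize: π_0 + π_1 + π_2 + π_3 + π_4 = 1
Solving the linear system gives exactly π = [1424/6193, 955/6193, 1011/6193, 1350/6193, 1453/6193].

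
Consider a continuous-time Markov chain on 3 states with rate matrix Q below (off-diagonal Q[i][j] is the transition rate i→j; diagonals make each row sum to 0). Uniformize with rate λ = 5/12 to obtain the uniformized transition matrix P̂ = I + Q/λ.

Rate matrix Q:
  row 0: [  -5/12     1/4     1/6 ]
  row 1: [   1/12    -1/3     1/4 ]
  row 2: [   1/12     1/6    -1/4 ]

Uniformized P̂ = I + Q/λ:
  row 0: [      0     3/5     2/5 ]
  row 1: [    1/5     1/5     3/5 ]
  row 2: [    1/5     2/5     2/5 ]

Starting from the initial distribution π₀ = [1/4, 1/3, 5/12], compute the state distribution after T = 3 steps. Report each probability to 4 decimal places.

π = [0.1660, 0.3633, 0.4707]

t=0: π = [0.2500, 0.3333, 0.4167]
t=1: π = [0.1500, 0.3833, 0.4667]
t=2: π = [0.1700, 0.3533, 0.4767]
t=3: π = [0.1660, 0.3633, 0.4707]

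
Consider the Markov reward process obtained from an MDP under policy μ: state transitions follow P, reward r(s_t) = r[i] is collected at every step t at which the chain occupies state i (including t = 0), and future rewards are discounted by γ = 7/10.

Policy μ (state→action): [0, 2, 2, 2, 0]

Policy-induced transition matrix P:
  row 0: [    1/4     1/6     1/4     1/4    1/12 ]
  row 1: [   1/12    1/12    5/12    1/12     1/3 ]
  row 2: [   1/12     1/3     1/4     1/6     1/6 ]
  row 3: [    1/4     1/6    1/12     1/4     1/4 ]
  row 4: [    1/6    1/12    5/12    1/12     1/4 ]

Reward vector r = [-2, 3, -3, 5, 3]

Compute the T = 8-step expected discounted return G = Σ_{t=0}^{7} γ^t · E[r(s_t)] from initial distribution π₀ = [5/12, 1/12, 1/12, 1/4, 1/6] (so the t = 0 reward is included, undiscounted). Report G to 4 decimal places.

t=0: π = [0.4167, 0.0833, 0.0833, 0.2500, 0.1667], E[r] = 0.9167, γ^t·E[r] = 0.916667, running G = 0.916667
t=1: π = [0.2083, 0.1597, 0.2500, 0.2014, 0.1806], E[r] = 0.8611, γ^t·E[r] = 0.602778, running G = 1.519444
t=2: π = [0.1667, 0.1800, 0.2731, 0.1725, 0.2078], E[r] = 0.8727, γ^t·E[r] = 0.427616, running G = 1.947060
t=3: π = [0.1572, 0.1799, 0.2859, 0.1626, 0.2145], E[r] = 0.8241, γ^t·E[r] = 0.282674, running G = 2.229734
t=4: π = [0.1545, 0.1815, 0.2886, 0.1605, 0.2150], E[r] = 0.8167, γ^t·E[r] = 0.196084, running G = 2.425818
t=5: π = [0.1537, 0.1817, 0.2893, 0.1599, 0.2153], E[r] = 0.8151, γ^t·E[r] = 0.136991, running G = 2.562809
t=6: π = [0.1535, 0.1818, 0.2895, 0.1597, 0.2154], E[r] = 0.8145, γ^t·E[r] = 0.095827, running G = 2.658636
t=7: π = [0.1535, 0.1818, 0.2896, 0.1597, 0.2154], E[r] = 0.8144, γ^t·E[r] = 0.067067, running G = 2.725704

G = 2.7257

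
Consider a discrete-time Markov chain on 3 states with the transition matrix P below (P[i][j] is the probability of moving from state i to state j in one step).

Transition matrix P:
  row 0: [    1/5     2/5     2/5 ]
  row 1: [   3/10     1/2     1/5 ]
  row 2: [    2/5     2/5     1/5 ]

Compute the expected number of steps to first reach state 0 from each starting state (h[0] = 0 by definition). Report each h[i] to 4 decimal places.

First-step conditioning: h[0] = 0; for i ≠ 0, h[i] = 1 + Σ_k P[i][k]·h[k].
  h[1] = 1 + 1/2·h[1] + 1/5·h[2]
  h[2] = 1 + 2/5·h[1] + 1/5·h[2]
Solving the 2×2 linear system over states ≠ 0 gives exactly h = [0, 25/8, 45/16] (h[0] = 0 is the target).

h = [0.0000, 3.1250, 2.8125]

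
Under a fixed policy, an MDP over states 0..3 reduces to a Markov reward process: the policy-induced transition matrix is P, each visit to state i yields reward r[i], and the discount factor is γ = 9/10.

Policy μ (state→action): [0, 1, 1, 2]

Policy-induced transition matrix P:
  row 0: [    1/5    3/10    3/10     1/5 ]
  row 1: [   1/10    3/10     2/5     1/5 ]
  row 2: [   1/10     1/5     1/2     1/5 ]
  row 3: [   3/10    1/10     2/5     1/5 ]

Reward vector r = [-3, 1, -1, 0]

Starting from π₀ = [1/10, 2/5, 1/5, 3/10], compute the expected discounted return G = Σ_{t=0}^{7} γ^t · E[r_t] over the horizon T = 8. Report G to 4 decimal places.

G = -3.2970

t=0: π = [0.1000, 0.4000, 0.2000, 0.3000], E[r] = -0.1000, γ^t·E[r] = -0.100000, running G = -0.100000
t=1: π = [0.1700, 0.2200, 0.4100, 0.2000], E[r] = -0.7000, γ^t·E[r] = -0.630000, running G = -0.730000
t=2: π = [0.1570, 0.2190, 0.4240, 0.2000], E[r] = -0.6760, γ^t·E[r] = -0.547560, running G = -1.277560
t=3: π = [0.1557, 0.2176, 0.4267, 0.2000], E[r] = -0.6762, γ^t·E[r] = -0.492950, running G = -1.770510
t=4: π = [0.1556, 0.2173, 0.4271, 0.2000], E[r] = -0.6765, γ^t·E[r] = -0.443839, running G = -2.214348
t=5: π = [0.1556, 0.2173, 0.4272, 0.2000], E[r] = -0.6765, γ^t·E[r] = -0.399487, running G = -2.613835
t=6: π = [0.1556, 0.2173, 0.4272, 0.2000], E[r] = -0.6765, γ^t·E[r] = -0.359542, running G = -2.973377
t=7: π = [0.1556, 0.2173, 0.4272, 0.2000], E[r] = -0.6765, γ^t·E[r] = -0.323588, running G = -3.296965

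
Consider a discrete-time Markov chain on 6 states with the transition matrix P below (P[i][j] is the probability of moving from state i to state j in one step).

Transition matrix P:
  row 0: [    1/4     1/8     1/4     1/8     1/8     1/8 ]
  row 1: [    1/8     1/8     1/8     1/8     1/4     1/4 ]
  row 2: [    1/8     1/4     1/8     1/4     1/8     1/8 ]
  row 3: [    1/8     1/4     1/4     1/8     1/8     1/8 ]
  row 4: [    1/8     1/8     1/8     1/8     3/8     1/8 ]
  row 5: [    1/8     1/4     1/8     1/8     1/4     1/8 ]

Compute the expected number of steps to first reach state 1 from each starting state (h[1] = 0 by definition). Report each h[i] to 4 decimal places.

First-step conditioning: h[1] = 0; for i ≠ 1, h[i] = 1 + Σ_k P[i][k]·h[k].
  h[0] = 1 + 1/4·h[0] + 1/4·h[2] + 1/8·h[3] + 1/8·h[4] + 1/8·h[5]
  h[2] = 1 + 1/8·h[0] + 1/8·h[2] + 1/4·h[3] + 1/8·h[4] + 1/8·h[5]
  h[3] = 1 + 1/8·h[0] + 1/4·h[2] + 1/8·h[3] + 1/8·h[4] + 1/8·h[5]
  h[4] = 1 + 1/8·h[0] + 1/8·h[2] + 1/8·h[3] + 3/8·h[4] + 1/8·h[5]
  h[5] = 1 + 1/8·h[0] + 1/8·h[2] + 1/8·h[3] + 1/4·h[4] + 1/8·h[5]
Solving the 5×5 linear system over states ≠ 1 gives exactly h = [1024/187, 0, 896/187, 896/187, 3136/561, 2744/561] (h[1] = 0 is the target).

h = [5.4759, 0.0000, 4.7914, 4.7914, 5.5900, 4.8913]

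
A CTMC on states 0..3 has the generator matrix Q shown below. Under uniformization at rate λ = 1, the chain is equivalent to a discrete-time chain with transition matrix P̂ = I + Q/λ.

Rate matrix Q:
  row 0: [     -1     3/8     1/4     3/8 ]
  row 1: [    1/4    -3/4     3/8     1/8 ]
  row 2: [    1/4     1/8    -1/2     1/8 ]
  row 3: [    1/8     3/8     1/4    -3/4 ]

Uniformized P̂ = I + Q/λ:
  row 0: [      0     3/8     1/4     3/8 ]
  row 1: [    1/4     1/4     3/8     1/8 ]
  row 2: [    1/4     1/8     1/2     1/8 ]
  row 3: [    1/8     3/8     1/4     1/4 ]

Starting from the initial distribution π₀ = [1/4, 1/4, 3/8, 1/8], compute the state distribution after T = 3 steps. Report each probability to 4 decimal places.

t=0: π = [0.2500, 0.2500, 0.3750, 0.1250]
t=1: π = [0.1719, 0.2500, 0.3750, 0.2031]
t=2: π = [0.1816, 0.2500, 0.3750, 0.1934]
t=3: π = [0.1804, 0.2500, 0.3750, 0.1946]

π = [0.1804, 0.2500, 0.3750, 0.1946]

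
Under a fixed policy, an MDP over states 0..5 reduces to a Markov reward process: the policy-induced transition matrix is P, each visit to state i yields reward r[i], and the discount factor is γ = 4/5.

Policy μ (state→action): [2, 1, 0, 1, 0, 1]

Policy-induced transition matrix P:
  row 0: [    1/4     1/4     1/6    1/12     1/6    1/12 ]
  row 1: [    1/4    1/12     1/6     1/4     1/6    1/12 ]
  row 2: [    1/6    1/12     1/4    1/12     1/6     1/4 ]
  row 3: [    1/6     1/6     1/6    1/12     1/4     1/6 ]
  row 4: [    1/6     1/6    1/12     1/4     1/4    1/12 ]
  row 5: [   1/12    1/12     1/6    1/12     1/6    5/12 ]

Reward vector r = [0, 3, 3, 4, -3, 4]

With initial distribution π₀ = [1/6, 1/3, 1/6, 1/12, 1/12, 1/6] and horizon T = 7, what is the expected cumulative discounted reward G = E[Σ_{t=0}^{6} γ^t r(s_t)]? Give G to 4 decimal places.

t=0: π = [0.1667, 0.3333, 0.1667, 0.0833, 0.0833, 0.1667], E[r] = 2.2500, γ^t·E[r] = 2.250000, running G = 2.250000
t=1: π = [0.1944, 0.1250, 0.1736, 0.1528, 0.1806, 0.1736], E[r] = 1.6597, γ^t·E[r] = 1.327778, running G = 3.577778
t=2: π = [0.1788, 0.1435, 0.1661, 0.1343, 0.1944, 0.1829], E[r] = 1.6140, γ^t·E[r] = 1.032963, running G = 4.610741
t=3: π = [0.1783, 0.1405, 0.1643, 0.1397, 0.1941, 0.1832], E[r] = 1.6236, γ^t·E[r] = 0.831284, running G = 5.442025
t=4: π = [0.1780, 0.1409, 0.1642, 0.1391, 0.1945, 0.1834], E[r] = 1.6217, γ^t·E[r] = 0.664262, running G = 6.106286
t=5: π = [0.1780, 0.1408, 0.1641, 0.1392, 0.1945, 0.1834], E[r] = 1.6220, γ^t·E[r] = 0.531499, running G = 6.637785
t=6: π = [0.1779, 0.1408, 0.1641, 0.1392, 0.1945, 0.1834], E[r] = 1.6220, γ^t·E[r] = 0.425190, running G = 7.062975

G = 7.0630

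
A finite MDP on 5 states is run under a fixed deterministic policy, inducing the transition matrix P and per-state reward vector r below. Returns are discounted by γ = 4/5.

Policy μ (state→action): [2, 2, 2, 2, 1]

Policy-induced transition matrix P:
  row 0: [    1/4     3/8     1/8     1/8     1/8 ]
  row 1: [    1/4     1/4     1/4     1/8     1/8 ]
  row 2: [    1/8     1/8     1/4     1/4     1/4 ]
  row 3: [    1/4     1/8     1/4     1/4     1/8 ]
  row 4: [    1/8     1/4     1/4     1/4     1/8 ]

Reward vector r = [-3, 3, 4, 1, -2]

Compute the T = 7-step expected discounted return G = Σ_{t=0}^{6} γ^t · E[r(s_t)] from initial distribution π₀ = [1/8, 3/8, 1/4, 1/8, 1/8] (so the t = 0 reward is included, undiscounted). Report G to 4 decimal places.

G = 4.1409

t=0: π = [0.1250, 0.3750, 0.2500, 0.1250, 0.1250], E[r] = 1.6250, γ^t·E[r] = 1.625000, running G = 1.625000
t=1: π = [0.2031, 0.2188, 0.2344, 0.1875, 0.1563], E[r] = 0.8594, γ^t·E[r] = 0.687500, running G = 2.312500
t=2: π = [0.2012, 0.2227, 0.2246, 0.1973, 0.1543], E[r] = 0.8516, γ^t·E[r] = 0.545000, running G = 2.857500
t=3: π = [0.2026, 0.2224, 0.2249, 0.1970, 0.1531], E[r] = 0.8496, γ^t·E[r] = 0.435000, running G = 3.292500
t=4: π = [0.2028, 0.2226, 0.2247, 0.1969, 0.1531], E[r] = 0.8488, γ^t·E[r] = 0.347688, running G = 3.640188
t=5: π = [0.2028, 0.2227, 0.2247, 0.1968, 0.1531], E[r] = 0.8489, γ^t·E[r] = 0.278170, running G = 3.918358
t=6: π = [0.2028, 0.2227, 0.2247, 0.1968, 0.1531], E[r] = 0.8489, γ^t·E[r] = 0.222535, running G = 4.140893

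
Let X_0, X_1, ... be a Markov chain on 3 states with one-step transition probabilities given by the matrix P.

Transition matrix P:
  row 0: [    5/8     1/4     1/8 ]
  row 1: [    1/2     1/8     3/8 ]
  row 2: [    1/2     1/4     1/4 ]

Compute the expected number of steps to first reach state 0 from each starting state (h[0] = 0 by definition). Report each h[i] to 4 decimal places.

First-step conditioning: h[0] = 0; for i ≠ 0, h[i] = 1 + Σ_k P[i][k]·h[k].
  h[1] = 1 + 1/8·h[1] + 3/8·h[2]
  h[2] = 1 + 1/4·h[1] + 1/4·h[2]
Solving the 2×2 linear system over states ≠ 0 gives exactly h = [0, 2, 2] (h[0] = 0 is the target).

h = [0.0000, 2.0000, 2.0000]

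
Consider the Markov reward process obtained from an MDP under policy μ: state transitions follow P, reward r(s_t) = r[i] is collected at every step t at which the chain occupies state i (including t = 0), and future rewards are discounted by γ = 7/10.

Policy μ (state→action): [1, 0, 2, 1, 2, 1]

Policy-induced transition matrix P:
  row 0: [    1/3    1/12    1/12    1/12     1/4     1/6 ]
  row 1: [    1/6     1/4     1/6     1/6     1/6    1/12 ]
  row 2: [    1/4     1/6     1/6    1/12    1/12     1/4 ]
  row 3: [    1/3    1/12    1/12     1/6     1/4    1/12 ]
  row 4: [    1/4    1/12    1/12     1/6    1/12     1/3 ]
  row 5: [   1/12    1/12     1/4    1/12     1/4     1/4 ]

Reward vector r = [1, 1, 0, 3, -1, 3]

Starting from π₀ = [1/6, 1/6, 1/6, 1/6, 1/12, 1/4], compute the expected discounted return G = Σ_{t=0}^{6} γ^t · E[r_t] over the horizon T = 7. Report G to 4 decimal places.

G = 3.8021

t=0: π = [0.1667, 0.1667, 0.1667, 0.1667, 0.0833, 0.2500], E[r] = 1.5000, γ^t·E[r] = 1.500000, running G = 1.500000
t=1: π = [0.2222, 0.1250, 0.1528, 0.1181, 0.1944, 0.1875], E[r] = 1.0694, γ^t·E[r] = 0.748611, running G = 2.248611
t=2: π = [0.2367, 0.1169, 0.1377, 0.1198, 0.1817, 0.2072], E[r] = 1.1528, γ^t·E[r] = 0.564861, running G = 2.813472
t=3: π = [0.2354, 0.1143, 0.1391, 0.1182, 0.1870, 0.2060], E[r] = 1.1352, γ^t·E[r] = 0.389382, running G = 3.202854
t=4: π = [0.2356, 0.1140, 0.1388, 0.1183, 0.1861, 0.2072], E[r] = 1.1400, γ^t·E[r] = 0.273712, running G = 3.476566
t=5: π = [0.2355, 0.1139, 0.1389, 0.1182, 0.1864, 0.2072], E[r] = 1.1391, γ^t·E[r] = 0.191447, running G = 3.668013
t=6: π = [0.2355, 0.1139, 0.1389, 0.1182, 0.1863, 0.2072], E[r] = 1.1393, γ^t·E[r] = 0.134042, running G = 3.802055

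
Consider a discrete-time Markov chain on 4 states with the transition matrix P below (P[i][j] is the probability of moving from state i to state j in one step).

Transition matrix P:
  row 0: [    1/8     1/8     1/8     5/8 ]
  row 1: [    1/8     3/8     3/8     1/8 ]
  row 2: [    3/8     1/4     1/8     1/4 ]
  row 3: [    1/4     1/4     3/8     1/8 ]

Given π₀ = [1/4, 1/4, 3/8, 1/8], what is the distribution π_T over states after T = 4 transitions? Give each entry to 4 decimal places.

π = [0.2221, 0.2538, 0.2551, 0.2690]

t=0: π = [0.2500, 0.2500, 0.3750, 0.1250]
t=1: π = [0.2344, 0.2500, 0.2188, 0.2969]
t=2: π = [0.2168, 0.2520, 0.2617, 0.2695]
t=3: π = [0.2241, 0.2544, 0.2554, 0.2661]
t=4: π = [0.2221, 0.2538, 0.2551, 0.2690]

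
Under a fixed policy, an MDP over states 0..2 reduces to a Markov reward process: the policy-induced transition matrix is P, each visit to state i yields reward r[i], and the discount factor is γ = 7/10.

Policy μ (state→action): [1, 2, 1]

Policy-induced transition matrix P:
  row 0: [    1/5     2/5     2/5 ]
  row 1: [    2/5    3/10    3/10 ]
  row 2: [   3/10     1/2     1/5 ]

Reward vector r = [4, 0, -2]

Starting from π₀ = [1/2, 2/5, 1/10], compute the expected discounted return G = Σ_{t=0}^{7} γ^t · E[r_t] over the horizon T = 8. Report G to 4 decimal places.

t=0: π = [0.5000, 0.4000, 0.1000], E[r] = 1.8000, γ^t·E[r] = 1.800000, running G = 1.800000
t=1: π = [0.2900, 0.3700, 0.3400], E[r] = 0.4800, γ^t·E[r] = 0.336000, running G = 2.136000
t=2: π = [0.3080, 0.3970, 0.2950], E[r] = 0.6420, γ^t·E[r] = 0.314580, running G = 2.450580
t=3: π = [0.3089, 0.3898, 0.3013], E[r] = 0.6330, γ^t·E[r] = 0.217119, running G = 2.667699
t=4: π = [0.3081, 0.3912, 0.3008], E[r] = 0.6308, γ^t·E[r] = 0.151465, running G = 2.819164
t=5: π = [0.3083, 0.3910, 0.3007], E[r] = 0.6318, γ^t·E[r] = 0.106180, running G = 2.925343
t=6: π = [0.3083, 0.3910, 0.3008], E[r] = 0.6315, γ^t·E[r] = 0.074301, running G = 2.999644
t=7: π = [0.3083, 0.3910, 0.3008], E[r] = 0.6316, γ^t·E[r] = 0.052014, running G = 3.051658

G = 3.0517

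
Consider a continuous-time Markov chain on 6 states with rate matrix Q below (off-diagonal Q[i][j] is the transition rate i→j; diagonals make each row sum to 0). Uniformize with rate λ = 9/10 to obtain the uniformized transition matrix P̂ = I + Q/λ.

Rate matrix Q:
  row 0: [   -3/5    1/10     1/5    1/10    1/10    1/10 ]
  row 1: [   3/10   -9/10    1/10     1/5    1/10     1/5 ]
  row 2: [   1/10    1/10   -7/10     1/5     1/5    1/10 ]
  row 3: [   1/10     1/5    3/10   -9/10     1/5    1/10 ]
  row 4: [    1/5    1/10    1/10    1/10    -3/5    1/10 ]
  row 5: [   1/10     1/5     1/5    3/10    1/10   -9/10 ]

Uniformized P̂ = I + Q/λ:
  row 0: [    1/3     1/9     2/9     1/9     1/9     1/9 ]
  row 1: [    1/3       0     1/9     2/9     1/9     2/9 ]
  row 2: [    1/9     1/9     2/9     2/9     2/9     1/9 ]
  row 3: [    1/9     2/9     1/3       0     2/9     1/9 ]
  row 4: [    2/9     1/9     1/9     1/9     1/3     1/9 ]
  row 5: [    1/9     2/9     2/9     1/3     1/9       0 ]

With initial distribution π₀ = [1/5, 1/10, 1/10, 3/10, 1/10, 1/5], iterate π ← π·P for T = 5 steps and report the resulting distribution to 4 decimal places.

t=0: π = [0.2000, 0.1000, 0.1000, 0.3000, 0.1000, 0.2000]
t=1: π = [0.1889, 0.1556, 0.2333, 0.1444, 0.1778, 0.1000]
t=2: π = [0.2074, 0.1210, 0.2012, 0.1605, 0.1926, 0.1173]
t=3: π = [0.2055, 0.1285, 0.2052, 0.1551, 0.1941, 0.1115]
t=4: π = [0.2069, 0.1265, 0.2036, 0.1557, 0.1943, 0.1130]
t=5: π = [0.2068, 0.1269, 0.2039, 0.1556, 0.1942, 0.1126]

π = [0.2068, 0.1269, 0.2039, 0.1556, 0.1942, 0.1126]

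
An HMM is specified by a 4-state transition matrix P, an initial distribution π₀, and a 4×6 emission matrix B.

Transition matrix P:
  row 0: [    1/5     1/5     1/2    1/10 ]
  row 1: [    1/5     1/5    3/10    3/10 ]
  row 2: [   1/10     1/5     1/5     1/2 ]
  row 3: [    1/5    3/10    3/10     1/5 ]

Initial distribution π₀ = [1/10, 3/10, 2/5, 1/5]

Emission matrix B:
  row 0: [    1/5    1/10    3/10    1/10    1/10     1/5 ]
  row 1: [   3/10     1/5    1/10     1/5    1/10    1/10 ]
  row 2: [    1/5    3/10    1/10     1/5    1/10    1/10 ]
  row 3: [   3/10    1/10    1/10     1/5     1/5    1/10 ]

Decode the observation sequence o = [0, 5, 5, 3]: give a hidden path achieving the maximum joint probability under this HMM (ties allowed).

path = [1, 0, 2, 3]

t=0: δ = [2.000e-02, 9.000e-02, 8.000e-02, 6.000e-02]  (obs o_0=0)
t=1: δ = [3.600e-03, 1.800e-03, 2.700e-03, 4.000e-03]  ψ = [1, 1, 1, 2]  (obs o_1=5)
t=2: δ = [1.600e-04, 1.200e-04, 1.800e-04, 1.350e-04]  ψ = [3, 3, 0, 2]  (obs o_2=5)
t=3: δ = [3.200e-06, 8.100e-06, 1.600e-05, 1.800e-05]  ψ = [0, 3, 0, 2]  (obs o_3=3)
backtrack: best end state = 3; path = [1, 0, 2, 3]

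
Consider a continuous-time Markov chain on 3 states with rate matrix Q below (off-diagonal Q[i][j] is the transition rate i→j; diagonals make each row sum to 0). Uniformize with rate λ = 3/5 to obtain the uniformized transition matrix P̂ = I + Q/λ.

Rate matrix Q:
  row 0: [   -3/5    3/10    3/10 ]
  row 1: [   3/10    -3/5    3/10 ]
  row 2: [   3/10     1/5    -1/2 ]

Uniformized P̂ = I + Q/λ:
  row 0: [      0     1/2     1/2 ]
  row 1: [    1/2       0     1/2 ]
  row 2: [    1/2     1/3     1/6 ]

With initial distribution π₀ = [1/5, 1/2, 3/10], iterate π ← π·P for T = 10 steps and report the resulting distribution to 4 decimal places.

t=0: π = [0.2000, 0.5000, 0.3000]
t=1: π = [0.4000, 0.2000, 0.4000]
t=2: π = [0.3000, 0.3333, 0.3667]
t=3: π = [0.3500, 0.2722, 0.3778]
t=4: π = [0.3250, 0.3009, 0.3741]
t=5: π = [0.3375, 0.2872, 0.3753]
t=6: π = [0.3313, 0.2939, 0.3749]
t=7: π = [0.3344, 0.2906, 0.3750]
t=8: π = [0.3328, 0.2922, 0.3750]
t=9: π = [0.3336, 0.2914, 0.3750]
t=10: π = [0.3332, 0.2918, 0.3750]

π = [0.3332, 0.2918, 0.3750]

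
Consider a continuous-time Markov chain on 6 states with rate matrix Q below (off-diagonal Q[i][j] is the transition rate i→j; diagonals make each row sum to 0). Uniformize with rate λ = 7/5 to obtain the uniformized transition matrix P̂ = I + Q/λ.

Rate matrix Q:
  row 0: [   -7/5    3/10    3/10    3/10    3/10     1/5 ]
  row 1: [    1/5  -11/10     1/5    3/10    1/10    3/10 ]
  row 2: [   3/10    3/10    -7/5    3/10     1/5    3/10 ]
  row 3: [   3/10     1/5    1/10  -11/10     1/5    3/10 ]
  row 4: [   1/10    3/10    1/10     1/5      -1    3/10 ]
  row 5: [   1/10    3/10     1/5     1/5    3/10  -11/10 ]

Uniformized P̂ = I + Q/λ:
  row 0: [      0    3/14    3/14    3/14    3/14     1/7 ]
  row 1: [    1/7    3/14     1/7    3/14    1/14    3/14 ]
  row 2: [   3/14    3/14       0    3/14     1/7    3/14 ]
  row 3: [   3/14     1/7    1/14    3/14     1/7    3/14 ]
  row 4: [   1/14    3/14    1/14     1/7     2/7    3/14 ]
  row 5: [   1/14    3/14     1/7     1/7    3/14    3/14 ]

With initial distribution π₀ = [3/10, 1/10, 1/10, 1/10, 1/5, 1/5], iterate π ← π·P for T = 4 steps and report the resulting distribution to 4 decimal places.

t=0: π = [0.3000, 0.1000, 0.1000, 0.1000, 0.2000, 0.2000]
t=1: π = [0.0857, 0.2071, 0.1286, 0.1857, 0.2000, 0.1929]
t=2: π = [0.1250, 0.2010, 0.1031, 0.1862, 0.1765, 0.2082]
t=3: π = [0.1182, 0.2010, 0.1112, 0.1868, 0.1775, 0.2054]
t=4: π = [0.1199, 0.2009, 0.1094, 0.1869, 0.1770, 0.2058]

π = [0.1199, 0.2009, 0.1094, 0.1869, 0.1770, 0.2058]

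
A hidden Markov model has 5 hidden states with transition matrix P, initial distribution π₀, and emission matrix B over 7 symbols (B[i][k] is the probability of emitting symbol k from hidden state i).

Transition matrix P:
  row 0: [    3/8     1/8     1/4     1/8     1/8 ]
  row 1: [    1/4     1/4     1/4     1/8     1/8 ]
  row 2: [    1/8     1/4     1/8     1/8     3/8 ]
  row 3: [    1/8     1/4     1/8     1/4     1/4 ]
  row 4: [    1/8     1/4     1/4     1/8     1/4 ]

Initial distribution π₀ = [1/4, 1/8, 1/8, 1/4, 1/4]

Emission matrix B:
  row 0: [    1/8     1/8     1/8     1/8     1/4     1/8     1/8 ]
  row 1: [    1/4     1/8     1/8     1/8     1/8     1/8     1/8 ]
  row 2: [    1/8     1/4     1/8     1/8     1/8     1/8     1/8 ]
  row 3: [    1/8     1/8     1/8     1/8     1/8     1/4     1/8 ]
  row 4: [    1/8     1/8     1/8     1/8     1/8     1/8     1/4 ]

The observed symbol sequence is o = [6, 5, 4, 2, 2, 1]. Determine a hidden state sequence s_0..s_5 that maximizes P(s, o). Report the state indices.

path = [0, 0, 0, 0, 0, 2]

t=0: δ = [3.125e-02, 1.562e-02, 1.562e-02, 3.125e-02, 6.250e-02]  (obs o_0=6)
t=1: δ = [1.465e-03, 1.953e-03, 1.953e-03, 1.953e-03, 1.953e-03]  ψ = [0, 4, 4, 3, 4]  (obs o_1=5)
t=2: δ = [1.373e-04, 6.104e-05, 6.104e-05, 6.104e-05, 9.155e-05]  ψ = [0, 1, 1, 3, 2]  (obs o_2=4)
t=3: δ = [6.437e-06, 2.861e-06, 4.292e-06, 2.146e-06, 2.861e-06]  ψ = [0, 4, 0, 0, 2]  (obs o_3=2)
t=4: δ = [3.017e-07, 1.341e-07, 2.012e-07, 1.006e-07, 2.012e-07]  ψ = [0, 2, 0, 0, 2]  (obs o_4=2)
t=5: δ = [1.414e-08, 6.286e-09, 1.886e-08, 4.715e-09, 9.430e-09]  ψ = [0, 2, 0, 0, 2]  (obs o_5=1)
backtrack: best end state = 2; path = [0, 0, 0, 0, 0, 2]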